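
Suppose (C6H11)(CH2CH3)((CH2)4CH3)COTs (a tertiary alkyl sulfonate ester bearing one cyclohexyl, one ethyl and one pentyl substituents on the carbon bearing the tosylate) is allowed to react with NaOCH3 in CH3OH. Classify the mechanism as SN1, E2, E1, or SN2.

E2

Conditions: a strong base with a tertiary substrate bearing a β-hydrogen.
These conditions are the textbook signature of the E2 pathway.
A strong (often hindered) base removes a β-H in concert with loss of the leaving group — bimolecular elimination.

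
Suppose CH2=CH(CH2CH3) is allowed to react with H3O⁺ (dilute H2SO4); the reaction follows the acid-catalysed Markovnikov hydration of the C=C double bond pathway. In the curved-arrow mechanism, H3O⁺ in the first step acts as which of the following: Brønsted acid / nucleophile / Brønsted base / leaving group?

Brønsted acid

Step 1: Electrophilic addition begins with the π(C=C) electrons forming a bond to the proton of H3O⁺. Following Markovnikov's rule, the resulting cation is secondary. H2O is released.
H3O⁺ in the first step donates a proton in a proton-transfer step — a Brønsted acid.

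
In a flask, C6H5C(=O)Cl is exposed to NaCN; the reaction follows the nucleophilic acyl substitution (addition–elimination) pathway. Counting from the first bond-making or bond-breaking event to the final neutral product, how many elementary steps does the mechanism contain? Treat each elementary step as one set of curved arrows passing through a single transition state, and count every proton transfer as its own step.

2

Step 1: CN⁻ adds to the carbonyl carbon; the C=O π electrons shift onto oxygen and a tetrahedral alkoxide intermediate forms.
Step 2: Elimination step: re-formation of the carbonyl π bond drives out Cl⁻, giving the new acyl compound.
Total: 2 elementary steps.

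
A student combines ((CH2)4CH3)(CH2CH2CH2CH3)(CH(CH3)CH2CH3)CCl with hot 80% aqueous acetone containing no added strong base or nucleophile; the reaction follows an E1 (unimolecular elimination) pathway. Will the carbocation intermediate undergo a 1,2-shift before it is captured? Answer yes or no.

The first-formed carbocation is tertiary.
No single 1,2-shift to an adjacent carbon would produce a more-substituted cation than the one already present, so no rearrangement occurs.

no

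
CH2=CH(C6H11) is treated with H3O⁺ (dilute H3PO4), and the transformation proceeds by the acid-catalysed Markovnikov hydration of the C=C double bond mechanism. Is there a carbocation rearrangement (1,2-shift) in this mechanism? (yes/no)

The first-formed carbocation is secondary.
The adjacent cyclohexyl carbon already bears 2 other carbon substituents and has a hydrogen to migrate; after a 1,2-hydride shift from that carbon the positive charge sits on a tertiary centre.
Tertiary is more stable than secondary, so the shift occurs.

yes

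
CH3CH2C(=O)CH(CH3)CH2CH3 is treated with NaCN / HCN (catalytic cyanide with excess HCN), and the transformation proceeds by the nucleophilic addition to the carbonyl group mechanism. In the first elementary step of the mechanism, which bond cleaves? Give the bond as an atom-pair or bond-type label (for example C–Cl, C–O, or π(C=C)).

Step 1: Nucleophilic addition: CN⁻ adds to the carbonyl carbon, pushing the π(C=O) electron pair onto oxygen and giving a tetrahedral alkoxide.
The bond broken in this step is the π(C=O) bond.

π(C=O)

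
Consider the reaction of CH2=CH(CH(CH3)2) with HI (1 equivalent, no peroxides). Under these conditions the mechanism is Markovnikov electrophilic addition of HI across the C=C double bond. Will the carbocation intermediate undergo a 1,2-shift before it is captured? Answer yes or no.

The first-formed carbocation is secondary.
The adjacent isopropyl carbon already bears 2 other carbon substituents and has a hydrogen to migrate; after a 1,2-hydride shift from that carbon the positive charge sits on a tertiary centre.
Tertiary is more stable than secondary, so the shift occurs.

yes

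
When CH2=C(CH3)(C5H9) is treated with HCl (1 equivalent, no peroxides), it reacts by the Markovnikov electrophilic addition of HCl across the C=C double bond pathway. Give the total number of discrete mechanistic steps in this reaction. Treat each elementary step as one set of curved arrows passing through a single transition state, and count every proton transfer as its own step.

Step 1: Protonation of the alkene by HCl: the π bond acts as the nucleophile and picks up H⁺, giving the more stable (Markovnikov) tertiary carbocation. The H–Cl bond breaks heterolytically, releasing Cl⁻.
(No 1,2-shift: no single shift to an adjacent carbon would give a more stable cation.)
Step 2: Nucleophilic attack by Cl⁻ on the carbocation completes the addition, giving R–Cl.
Total: 2 elementary steps.

2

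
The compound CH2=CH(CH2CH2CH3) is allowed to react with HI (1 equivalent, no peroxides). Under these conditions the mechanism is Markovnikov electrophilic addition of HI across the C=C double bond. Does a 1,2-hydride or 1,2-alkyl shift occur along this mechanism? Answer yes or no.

The first-formed carbocation is secondary.
No single 1,2-shift to an adjacent carbon would produce a more-substituted cation than the one already present, so no rearrangement occurs.

no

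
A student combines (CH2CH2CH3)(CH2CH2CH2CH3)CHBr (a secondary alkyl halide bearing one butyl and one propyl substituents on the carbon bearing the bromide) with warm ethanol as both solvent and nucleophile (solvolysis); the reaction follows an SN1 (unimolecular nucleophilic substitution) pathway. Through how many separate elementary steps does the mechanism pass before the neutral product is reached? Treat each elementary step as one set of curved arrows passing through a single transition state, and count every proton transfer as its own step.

Step 1: Unassisted departure of Br⁻ (taking the C–Br bonding pair) generates a secondary carbocation.
(No 1,2-shift: no single shift to an adjacent carbon would give a more stable cation.)
Step 2: Nucleophilic capture: the oxygen of CH3CH2OH bonds to the cationic carbon, producing an oxonium-ion intermediate.
Step 3: Deprotonation of the oxonium oxygen by solvent ethanol yields the neutral ether.
Total: 3 elementary steps.

3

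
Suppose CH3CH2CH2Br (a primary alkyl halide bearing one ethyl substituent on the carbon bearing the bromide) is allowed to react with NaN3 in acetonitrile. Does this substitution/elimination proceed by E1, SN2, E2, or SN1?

Conditions: a primary substrate with a strong nucleophile in the polar aprotic solvent acetonitrile.
These conditions are the textbook signature of the SN2 pathway.
An unhindered substrate with a strong nucleophile in a polar aprotic solvent favours one-step backside displacement.

SN2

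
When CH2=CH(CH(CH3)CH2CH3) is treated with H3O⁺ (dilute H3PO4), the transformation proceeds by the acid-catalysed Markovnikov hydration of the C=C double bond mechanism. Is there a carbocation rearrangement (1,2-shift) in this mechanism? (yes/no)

The first-formed carbocation is secondary.
The adjacent sec-butyl carbon already bears 2 other carbon substituents and has a hydrogen to migrate; after a 1,2-hydride shift from that carbon the positive charge sits on a tertiary centre.
Tertiary is more stable than secondary, so the shift occurs.

yes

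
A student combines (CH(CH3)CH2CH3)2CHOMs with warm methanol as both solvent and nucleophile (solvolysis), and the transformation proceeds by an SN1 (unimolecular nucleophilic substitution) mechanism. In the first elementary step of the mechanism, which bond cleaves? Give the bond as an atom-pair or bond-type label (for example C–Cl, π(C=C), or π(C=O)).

Step 1: Unassisted departure of MsO⁻ (taking the C–O bonding pair) generates a secondary carbocation.
The bond broken in this step is the C–O bond.

C–O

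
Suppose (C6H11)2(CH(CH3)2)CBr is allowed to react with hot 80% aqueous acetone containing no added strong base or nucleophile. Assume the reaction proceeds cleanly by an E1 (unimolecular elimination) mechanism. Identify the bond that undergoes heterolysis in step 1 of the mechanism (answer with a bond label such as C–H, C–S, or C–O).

Step 1: The C–Br bond breaks with both electrons going to the bromide; Br⁻ leaves and a tertiary carbocation remains.
The bond broken in this step is the C–Br bond.

C–Br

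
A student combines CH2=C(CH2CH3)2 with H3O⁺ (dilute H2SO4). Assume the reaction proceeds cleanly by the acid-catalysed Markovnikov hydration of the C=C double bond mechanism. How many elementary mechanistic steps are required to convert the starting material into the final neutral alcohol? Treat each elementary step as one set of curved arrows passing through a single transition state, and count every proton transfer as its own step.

Step 1: The π electrons of the C=C bond attack a proton of H3O⁺; Markovnikov addition places the new C–H on the less-substituted alkene carbon, so the positive charge ends up on the more-substituted carbon — a tertiary carbocation. H2O is released.
(No 1,2-shift: no single shift to an adjacent carbon would give a more stable cation.)
Step 2: Water acts as the nucleophile: an oxygen lone pair bonds to the cationic carbon, giving an oxonium-ion intermediate.
Step 3: H2O removes a proton from the oxonium oxygen, regenerating H3O⁺ and giving the neutral alcohol.
Total: 3 elementary steps.

3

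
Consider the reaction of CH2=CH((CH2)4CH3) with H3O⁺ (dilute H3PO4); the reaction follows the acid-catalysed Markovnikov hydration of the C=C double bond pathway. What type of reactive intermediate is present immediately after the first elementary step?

secondary carbocation

Step 1: Electrophilic addition begins with the π(C=C) electrons forming a bond to the proton of H3O⁺. Following Markovnikov's rule, the resulting cation is secondary. H2O is released.
After step 1 the species present is a secondary carbocation.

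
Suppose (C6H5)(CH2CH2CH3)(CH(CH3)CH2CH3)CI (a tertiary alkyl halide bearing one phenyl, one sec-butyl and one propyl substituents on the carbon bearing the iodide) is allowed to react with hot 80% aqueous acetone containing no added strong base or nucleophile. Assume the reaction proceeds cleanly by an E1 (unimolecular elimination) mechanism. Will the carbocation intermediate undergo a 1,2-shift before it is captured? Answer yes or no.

The first-formed carbocation is tertiary.
No single 1,2-shift to an adjacent carbon would produce a more-substituted cation than the one already present, so no rearrangement occurs.

no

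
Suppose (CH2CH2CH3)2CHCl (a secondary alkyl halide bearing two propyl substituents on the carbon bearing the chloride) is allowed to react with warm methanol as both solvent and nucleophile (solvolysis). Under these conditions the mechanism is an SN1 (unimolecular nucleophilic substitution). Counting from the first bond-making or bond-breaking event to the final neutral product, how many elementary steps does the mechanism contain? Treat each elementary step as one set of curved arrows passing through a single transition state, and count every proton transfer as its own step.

3

Step 1: Ionisation: the C–Cl σ-bond cleaves heterolytically; both bonding electrons depart with Cl⁻, leaving a secondary carbocation at the α-carbon.
(No 1,2-shift: no single shift to an adjacent carbon would give a more stable cation.)
Step 2: A lone pair on the oxygen of CH3OH attacks the carbocation, forming a new C–O σ-bond and an oxonium ion.
Step 3: Proton transfer from the O–H of the oxonium ion to a solvent molecule delivers the neutral ether.
Total: 3 elementary steps.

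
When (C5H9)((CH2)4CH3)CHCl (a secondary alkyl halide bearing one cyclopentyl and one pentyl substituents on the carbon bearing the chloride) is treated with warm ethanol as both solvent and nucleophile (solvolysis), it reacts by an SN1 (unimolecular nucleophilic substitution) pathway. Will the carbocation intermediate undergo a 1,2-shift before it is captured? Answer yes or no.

The first-formed carbocation is secondary.
The adjacent cyclopentyl carbon already bears 2 other carbon substituents and has a hydrogen to migrate; after a 1,2-hydride shift from that carbon the positive charge sits on a tertiary centre.
Tertiary is more stable than secondary, so the shift occurs.

yes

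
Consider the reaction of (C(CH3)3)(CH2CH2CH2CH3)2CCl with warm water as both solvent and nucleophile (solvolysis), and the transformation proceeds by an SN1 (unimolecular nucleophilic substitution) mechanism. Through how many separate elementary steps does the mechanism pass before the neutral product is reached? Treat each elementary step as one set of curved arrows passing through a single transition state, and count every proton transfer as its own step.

Step 1: The C–Cl bond breaks with both electrons going to the chloride; Cl⁻ leaves and a tertiary carbocation remains.
(No 1,2-shift: no single shift to an adjacent carbon would give a more stable cation.)
Step 2: A lone pair on the oxygen of H2O attacks the carbocation, forming a new C–O σ-bond and an oxonium ion.
Step 3: Proton transfer from the O–H of the oxonium ion to a solvent molecule delivers the neutral alcohol.
Total: 3 elementary steps.

3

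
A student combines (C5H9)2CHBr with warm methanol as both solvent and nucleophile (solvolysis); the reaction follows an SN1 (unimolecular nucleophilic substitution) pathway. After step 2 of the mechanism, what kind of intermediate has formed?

Step 1: Rate-determining heterolysis of the C–Br bond gives Br⁻ and a secondary carbocation.
Step 2: A hydride (H with its bonding pair) migrates from the adjacent cyclopentyl carbon to the cationic centre — a 1,2-hydride shift — upgrading the secondary cation to a tertiary one.
After step 2 the species present is a tertiary carbocation.

tertiary carbocation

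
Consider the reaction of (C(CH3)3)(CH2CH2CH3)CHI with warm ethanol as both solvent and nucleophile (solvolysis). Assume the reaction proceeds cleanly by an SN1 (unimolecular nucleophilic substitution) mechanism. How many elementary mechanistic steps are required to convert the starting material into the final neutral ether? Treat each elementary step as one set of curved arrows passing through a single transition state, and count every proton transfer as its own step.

4

Step 1: Rate-determining heterolysis of the C–I bond gives I⁻ and a secondary carbocation.
Step 2: A 1,2-methyl shift from the adjacent tert-butyl carbon moves the positive charge from the secondary centre to an adjacent carbon, generating a more stable tertiary carbocation.
Step 3: A lone pair on the oxygen of CH3CH2OH attacks the carbocation, forming a new C–O σ-bond and an oxonium ion.
Step 4: Proton transfer from the O–H of the oxonium ion to a solvent molecule delivers the neutral ether.
Total: 4 elementary steps.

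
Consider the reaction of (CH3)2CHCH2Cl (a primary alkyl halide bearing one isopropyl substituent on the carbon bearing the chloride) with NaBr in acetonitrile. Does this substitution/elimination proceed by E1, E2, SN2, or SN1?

Conditions: a primary substrate with a strong nucleophile in the polar aprotic solvent acetonitrile.
These conditions are the textbook signature of the SN2 pathway.
An unhindered substrate with a strong nucleophile in a polar aprotic solvent favours one-step backside displacement.

SN2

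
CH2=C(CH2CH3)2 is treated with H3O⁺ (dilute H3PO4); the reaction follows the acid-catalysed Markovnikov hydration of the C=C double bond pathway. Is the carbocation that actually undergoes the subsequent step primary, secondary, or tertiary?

tertiary

Step 1: Electrophilic addition begins with the π(C=C) electrons forming a bond to the proton of H3O⁺. Following Markovnikov's rule, the resulting cation is tertiary. H2O is released.
No single 1,2-shift to an adjacent carbon would give a more-substituted cation, so no rearrangement occurs.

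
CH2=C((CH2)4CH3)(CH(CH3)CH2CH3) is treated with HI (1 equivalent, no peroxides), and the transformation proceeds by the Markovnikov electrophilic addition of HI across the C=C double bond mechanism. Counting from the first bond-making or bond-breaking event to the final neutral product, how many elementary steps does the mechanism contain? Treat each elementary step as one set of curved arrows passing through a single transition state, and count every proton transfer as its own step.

2

Step 1: The π electrons of the C=C bond attack a proton of HI; Markovnikov addition places the new C–H on the less-substituted alkene carbon, so the positive charge ends up on the more-substituted carbon — a tertiary carbocation. The H–I bond breaks heterolytically, releasing I⁻.
(No 1,2-shift: no single shift to an adjacent carbon would give a more stable cation.)
Step 2: Nucleophilic attack by I⁻ on the carbocation completes the addition, giving R–I.
Total: 2 elementary steps.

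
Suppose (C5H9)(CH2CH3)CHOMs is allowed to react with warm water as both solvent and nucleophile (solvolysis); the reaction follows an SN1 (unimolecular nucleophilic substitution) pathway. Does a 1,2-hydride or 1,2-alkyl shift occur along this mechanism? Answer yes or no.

The first-formed carbocation is secondary.
The adjacent cyclopentyl carbon already bears 2 other carbon substituents and has a hydrogen to migrate; after a 1,2-hydride shift from that carbon the positive charge sits on a tertiary centre.
Tertiary is more stable than secondary, so the shift occurs.

yes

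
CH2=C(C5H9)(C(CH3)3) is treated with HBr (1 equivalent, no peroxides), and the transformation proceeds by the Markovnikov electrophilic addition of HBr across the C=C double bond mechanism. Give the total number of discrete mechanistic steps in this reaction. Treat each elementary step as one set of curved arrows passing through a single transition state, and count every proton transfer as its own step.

Step 1: The π electrons of the C=C bond attack a proton of HBr; Markovnikov addition places the new C–H on the less-substituted alkene carbon, so the positive charge ends up on the more-substituted carbon — a tertiary carbocation. The H–Br bond breaks heterolytically, releasing Br⁻.
(No 1,2-shift: no single shift to an adjacent carbon would give a more stable cation.)
Step 2: The Br⁻ anion donates a lone pair to the carbocation, forming the new C–Br σ-bond and giving the neutral alkyl halide.
Total: 2 elementary steps.

2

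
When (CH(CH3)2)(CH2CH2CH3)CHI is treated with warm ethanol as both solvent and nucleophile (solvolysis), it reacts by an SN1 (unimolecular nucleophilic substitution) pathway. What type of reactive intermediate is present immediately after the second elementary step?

tertiary carbocation

Step 1: The C–I bond breaks with both electrons going to the iodide; I⁻ leaves and a secondary carbocation remains.
Step 2: A 1,2-hydride shift from the adjacent isopropyl carbon moves the positive charge from the secondary centre to an adjacent carbon, generating a more stable tertiary carbocation.
After step 2 the species present is a tertiary carbocation.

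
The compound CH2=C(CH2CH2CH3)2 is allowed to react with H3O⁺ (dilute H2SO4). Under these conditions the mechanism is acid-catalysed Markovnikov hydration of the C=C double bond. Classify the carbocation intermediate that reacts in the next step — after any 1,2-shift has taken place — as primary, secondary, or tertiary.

Step 1: The π electrons of the C=C bond attack a proton of H3O⁺; Markovnikov addition places the new C–H on the less-substituted alkene carbon, so the positive charge ends up on the more-substituted carbon — a tertiary carbocation. H2O is released.
No single 1,2-shift to an adjacent carbon would give a more-substituted cation, so no rearrangement occurs.

tertiary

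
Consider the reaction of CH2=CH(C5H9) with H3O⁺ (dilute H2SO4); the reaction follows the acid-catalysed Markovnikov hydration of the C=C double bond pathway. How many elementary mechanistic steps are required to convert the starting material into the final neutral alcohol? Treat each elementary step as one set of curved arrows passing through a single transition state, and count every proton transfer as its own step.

4

Step 1: Protonation of the alkene by H3O⁺: the π bond acts as the nucleophile and picks up H⁺, giving the more stable (Markovnikov) secondary carbocation. H2O is released.
Step 2: A 1,2-hydride shift from the adjacent cyclopentyl carbon moves the positive charge from the secondary centre to an adjacent carbon, generating a more stable tertiary carbocation.
Step 3: A lone pair on the oxygen of H2O attacks the carbocation, forming a C–O bond and an oxonium ion (a protonated alcohol).
Step 4: Deprotonation of the oxonium ion by a water molecule delivers the neutral alcohol and regenerates the acid catalyst.
Total: 4 elementary steps.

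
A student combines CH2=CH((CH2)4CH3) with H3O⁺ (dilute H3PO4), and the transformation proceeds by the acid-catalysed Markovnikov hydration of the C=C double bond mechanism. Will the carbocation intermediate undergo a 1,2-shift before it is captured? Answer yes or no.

no

The first-formed carbocation is secondary.
No single 1,2-shift to an adjacent carbon would produce a more-substituted cation than the one already present, so no rearrangement occurs.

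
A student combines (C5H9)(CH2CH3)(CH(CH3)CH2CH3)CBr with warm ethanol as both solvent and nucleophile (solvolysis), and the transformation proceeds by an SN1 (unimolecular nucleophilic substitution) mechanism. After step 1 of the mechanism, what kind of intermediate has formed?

Step 1: Rate-determining heterolysis of the C–Br bond gives Br⁻ and a tertiary carbocation.
After step 1 the species present is a tertiary carbocation.

tertiary carbocation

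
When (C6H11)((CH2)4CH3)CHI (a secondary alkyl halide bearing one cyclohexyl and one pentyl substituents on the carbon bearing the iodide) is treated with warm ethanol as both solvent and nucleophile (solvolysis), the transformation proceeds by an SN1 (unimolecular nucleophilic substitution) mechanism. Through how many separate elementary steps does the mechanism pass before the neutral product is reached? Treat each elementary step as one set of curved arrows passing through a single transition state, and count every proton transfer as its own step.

4

Step 1: Ionisation: the C–I σ-bond cleaves heterolytically; both bonding electrons depart with I⁻, leaving a secondary carbocation at the α-carbon.
Step 2: Carbocation rearrangement: a 1,2-hydride shift from the adjacent cyclohexyl carbon converts the initially-formed secondary cation into the more stable tertiary cation.
Step 3: CH3CH2OH donates an oxygen lone pair into the empty p orbital of the cation, giving a protonated ether (an oxonium ion).
Step 4: A second solvent molecule removes the proton on oxygen, giving the neutral ether product.
Total: 4 elementary steps.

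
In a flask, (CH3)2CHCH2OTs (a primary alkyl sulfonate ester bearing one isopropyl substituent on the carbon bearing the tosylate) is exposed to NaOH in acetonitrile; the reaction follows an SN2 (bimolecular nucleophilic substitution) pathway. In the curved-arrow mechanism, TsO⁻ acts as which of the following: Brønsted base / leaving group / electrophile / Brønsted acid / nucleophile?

Step 1: Backside attack by OH⁻ on the carbon bearing the tosylate: the new C–O bond forms as the C–O bond breaks, with Walden inversion at carbon.
TsO⁻ departs with both electrons of the breaking σ-bond — that is the definition of a leaving group.

leaving group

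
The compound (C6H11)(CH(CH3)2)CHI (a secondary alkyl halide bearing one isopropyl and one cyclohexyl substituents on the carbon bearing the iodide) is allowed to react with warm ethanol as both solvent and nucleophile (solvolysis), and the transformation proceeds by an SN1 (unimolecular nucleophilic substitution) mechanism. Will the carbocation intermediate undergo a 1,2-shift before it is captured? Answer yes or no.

The first-formed carbocation is secondary.
The adjacent isopropyl carbon already bears 2 other carbon substituents and has a hydrogen to migrate; after a 1,2-hydride shift from that carbon the positive charge sits on a tertiary centre.
Tertiary is more stable than secondary, so the shift occurs.

yes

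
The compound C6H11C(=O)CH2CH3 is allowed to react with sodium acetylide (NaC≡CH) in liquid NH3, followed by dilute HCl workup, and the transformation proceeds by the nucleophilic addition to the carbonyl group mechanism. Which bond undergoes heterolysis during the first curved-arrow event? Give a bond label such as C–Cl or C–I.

Step 1: HC≡C⁻ attacks the sp² carbonyl carbon; the C=O π bond breaks and the electrons end up as a lone pair on the alkoxide oxygen of the tetrahedral intermediate.
The bond broken in this step is the π(C=O) bond.

π(C=O)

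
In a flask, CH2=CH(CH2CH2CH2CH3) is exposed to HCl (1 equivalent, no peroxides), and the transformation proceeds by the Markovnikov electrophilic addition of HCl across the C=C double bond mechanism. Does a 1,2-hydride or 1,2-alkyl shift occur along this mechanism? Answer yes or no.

The first-formed carbocation is secondary.
No single 1,2-shift to an adjacent carbon would produce a more-substituted cation than the one already present, so no rearrangement occurs.

no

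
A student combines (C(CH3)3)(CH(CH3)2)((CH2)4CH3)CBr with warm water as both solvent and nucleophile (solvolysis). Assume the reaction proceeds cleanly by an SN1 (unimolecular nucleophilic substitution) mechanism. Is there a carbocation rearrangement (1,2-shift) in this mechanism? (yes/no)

The first-formed carbocation is tertiary.
No single 1,2-shift to an adjacent carbon would produce a more-substituted cation than the one already present, so no rearrangement occurs.

no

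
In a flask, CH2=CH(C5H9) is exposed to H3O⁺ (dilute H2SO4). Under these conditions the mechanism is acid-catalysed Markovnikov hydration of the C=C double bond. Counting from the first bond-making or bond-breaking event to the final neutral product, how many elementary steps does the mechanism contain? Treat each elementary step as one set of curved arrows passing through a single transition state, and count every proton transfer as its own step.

4

Step 1: Electrophilic addition begins with the π(C=C) electrons forming a bond to the proton of H3O⁺. Following Markovnikov's rule, the resulting cation is secondary. H2O is released.
Step 2: A 1,2-hydride shift from the adjacent cyclopentyl carbon moves the positive charge from the secondary centre to an adjacent carbon, generating a more stable tertiary carbocation.
Step 3: A lone pair on the oxygen of H2O attacks the carbocation, forming a C–O bond and an oxonium ion (a protonated alcohol).
Step 4: Deprotonation of the oxonium ion by a water molecule delivers the neutral alcohol and regenerates the acid catalyst.
Total: 4 elementary steps.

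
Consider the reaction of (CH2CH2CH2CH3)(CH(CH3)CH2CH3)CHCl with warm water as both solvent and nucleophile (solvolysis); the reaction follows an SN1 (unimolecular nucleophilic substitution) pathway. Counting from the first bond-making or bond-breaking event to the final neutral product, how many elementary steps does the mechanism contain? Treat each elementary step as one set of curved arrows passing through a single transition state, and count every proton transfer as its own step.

Step 1: The C–Cl bond breaks with both electrons going to the chloride; Cl⁻ leaves and a secondary carbocation remains.
Step 2: A 1,2-hydride shift from the adjacent sec-butyl carbon moves the positive charge from the secondary centre to an adjacent carbon, generating a more stable tertiary carbocation.
Step 3: A lone pair on the oxygen of H2O attacks the carbocation, forming a new C–O σ-bond and an oxonium ion.
Step 4: Deprotonation of the oxonium oxygen by solvent water yields the neutral alcohol.
Total: 4 elementary steps.

4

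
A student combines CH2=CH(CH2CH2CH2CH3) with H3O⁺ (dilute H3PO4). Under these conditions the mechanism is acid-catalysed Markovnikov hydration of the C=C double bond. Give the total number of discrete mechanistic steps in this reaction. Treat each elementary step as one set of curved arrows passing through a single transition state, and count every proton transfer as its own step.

3

Step 1: The π electrons of the C=C bond attack a proton of H3O⁺; Markovnikov addition places the new C–H on the less-substituted alkene carbon, so the positive charge ends up on the more-substituted carbon — a secondary carbocation. H2O is released.
(No 1,2-shift: no single shift to an adjacent carbon would give a more stable cation.)
Step 2: A lone pair on the oxygen of H2O attacks the carbocation, forming a C–O bond and an oxonium ion (a protonated alcohol).
Step 3: H2O removes a proton from the oxonium oxygen, regenerating H3O⁺ and giving the neutral alcohol.
Total: 3 elementary steps.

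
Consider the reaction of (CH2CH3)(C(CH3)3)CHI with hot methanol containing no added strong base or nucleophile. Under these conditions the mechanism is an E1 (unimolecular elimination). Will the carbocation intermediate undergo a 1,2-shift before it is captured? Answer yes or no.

The first-formed carbocation is secondary.
The adjacent tert-butyl carbon has no hydrogen but bears methyl groups; migration of one methyl with its bonding pair (a 1,2-methyl shift) places the charge on a tertiary centre.
Tertiary is more stable than secondary, so the shift occurs.

yes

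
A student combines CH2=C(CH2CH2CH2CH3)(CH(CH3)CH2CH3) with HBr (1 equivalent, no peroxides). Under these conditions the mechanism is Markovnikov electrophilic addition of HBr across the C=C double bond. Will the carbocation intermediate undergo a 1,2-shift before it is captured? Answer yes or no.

The first-formed carbocation is tertiary.
No single 1,2-shift to an adjacent carbon would produce a more-substituted cation than the one already present, so no rearrangement occurs.

no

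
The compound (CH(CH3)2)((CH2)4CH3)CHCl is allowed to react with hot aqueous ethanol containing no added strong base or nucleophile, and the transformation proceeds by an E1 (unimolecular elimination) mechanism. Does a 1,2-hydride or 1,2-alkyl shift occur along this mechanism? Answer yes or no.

The first-formed carbocation is secondary.
The adjacent isopropyl carbon already bears 2 other carbon substituents and has a hydrogen to migrate; after a 1,2-hydride shift from that carbon the positive charge sits on a tertiary centre.
Tertiary is more stable than secondary, so the shift occurs.

yes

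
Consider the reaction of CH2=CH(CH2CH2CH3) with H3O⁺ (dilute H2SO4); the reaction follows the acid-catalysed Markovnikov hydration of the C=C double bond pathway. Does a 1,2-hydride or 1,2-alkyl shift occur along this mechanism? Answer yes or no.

The first-formed carbocation is secondary.
No single 1,2-shift to an adjacent carbon would produce a more-substituted cation than the one already present, so no rearrangement occurs.

no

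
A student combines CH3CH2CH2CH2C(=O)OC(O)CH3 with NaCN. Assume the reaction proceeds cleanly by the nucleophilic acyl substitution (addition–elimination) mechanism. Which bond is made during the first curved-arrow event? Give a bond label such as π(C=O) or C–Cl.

Step 1: CN⁻ adds to the carbonyl carbon; the C=O π electrons shift onto oxygen and a tetrahedral alkoxide intermediate forms.
The bond formed in this step is the C–C bond.

C–C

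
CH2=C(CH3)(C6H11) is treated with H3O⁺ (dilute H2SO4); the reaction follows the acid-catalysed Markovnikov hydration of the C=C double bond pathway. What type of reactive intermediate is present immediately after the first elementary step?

tertiary carbocation

Step 1: The π electrons of the C=C bond attack a proton of H3O⁺; Markovnikov addition places the new C–H on the less-substituted alkene carbon, so the positive charge ends up on the more-substituted carbon — a tertiary carbocation. H2O is released.
After step 1 the species present is a tertiary carbocation.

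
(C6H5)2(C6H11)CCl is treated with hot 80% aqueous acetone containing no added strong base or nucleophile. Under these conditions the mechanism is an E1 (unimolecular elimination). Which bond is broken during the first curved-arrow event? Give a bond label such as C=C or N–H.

Step 1: The C–Cl bond breaks with both electrons going to the chloride; Cl⁻ leaves and a tertiary carbocation remains.
The bond broken in this step is the C–Cl bond.

C–Cl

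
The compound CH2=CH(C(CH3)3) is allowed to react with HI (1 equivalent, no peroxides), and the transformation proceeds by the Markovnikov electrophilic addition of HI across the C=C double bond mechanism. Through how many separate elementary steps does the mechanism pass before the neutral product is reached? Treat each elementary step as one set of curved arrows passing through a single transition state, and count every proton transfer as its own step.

3

Step 1: Protonation of the alkene by HI: the π bond acts as the nucleophile and picks up H⁺, giving the more stable (Markovnikov) secondary carbocation. The H–I bond breaks heterolytically, releasing I⁻.
Step 2: Carbocation rearrangement: a 1,2-methyl shift from the adjacent tert-butyl carbon converts the initially-formed secondary cation into the more stable tertiary cation.
Step 3: I⁻ captures the cation: a lone pair on I⁻ fills the empty p orbital, producing the alkyl halide product.
Total: 3 elementary steps.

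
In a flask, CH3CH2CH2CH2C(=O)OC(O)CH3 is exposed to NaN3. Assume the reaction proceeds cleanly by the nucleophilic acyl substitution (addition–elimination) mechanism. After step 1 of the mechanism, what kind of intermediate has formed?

Step 1: Nucleophilic addition of N3⁻ to the acyl carbon breaks the π(C=O) bond and yields a tetrahedral, anionic intermediate.
After step 1 the species present is a tetrahedral intermediate.

tetrahedral intermediate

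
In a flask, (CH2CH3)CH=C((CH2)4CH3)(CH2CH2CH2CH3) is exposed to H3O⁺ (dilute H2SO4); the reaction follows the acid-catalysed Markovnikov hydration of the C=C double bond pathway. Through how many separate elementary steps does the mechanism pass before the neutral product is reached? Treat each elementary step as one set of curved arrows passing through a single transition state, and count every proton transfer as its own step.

3

Step 1: The π electrons of the C=C bond attack a proton of H3O⁺; Markovnikov addition places the new C–H on the less-substituted alkene carbon, so the positive charge ends up on the more-substituted carbon — a tertiary carbocation. H2O is released.
(No 1,2-shift: no single shift to an adjacent carbon would give a more stable cation.)
Step 2: A lone pair on the oxygen of H2O attacks the carbocation, forming a C–O bond and an oxonium ion (a protonated alcohol).
Step 3: H2O removes a proton from the oxonium oxygen, regenerating H3O⁺ and giving the neutral alcohol.
Total: 3 elementary steps.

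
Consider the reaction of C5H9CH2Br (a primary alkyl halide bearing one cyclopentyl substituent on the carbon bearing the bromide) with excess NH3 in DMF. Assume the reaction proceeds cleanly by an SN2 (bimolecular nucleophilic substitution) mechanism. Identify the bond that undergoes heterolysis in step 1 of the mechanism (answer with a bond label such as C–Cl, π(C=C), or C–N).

C–Br

Step 1: A lone pair on the N of NH3 attacks the α-carbon from the back side while the C–Br bond breaks; both bonding electrons leave with Br⁻. The product of this concerted step is an alkylammonium ion.
The bond broken in this step is the C–Br bond.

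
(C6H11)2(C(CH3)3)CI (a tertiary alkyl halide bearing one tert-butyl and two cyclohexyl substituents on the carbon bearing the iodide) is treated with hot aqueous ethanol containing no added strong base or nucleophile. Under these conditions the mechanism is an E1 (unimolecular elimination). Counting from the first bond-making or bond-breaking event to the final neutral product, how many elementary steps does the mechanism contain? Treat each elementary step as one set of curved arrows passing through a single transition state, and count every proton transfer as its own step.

Step 1: Ionisation: the C–I σ-bond cleaves heterolytically; both bonding electrons depart with I⁻, leaving a tertiary carbocation at the α-carbon.
(No 1,2-shift: no single shift to an adjacent carbon would give a more stable cation.)
Step 2: Loss of a β-proton to a water (or ethanol) molecule of the solvent: the C–H bonding pair collapses toward the cationic carbon to form the C=C π bond, yielding the alkene.
Total: 2 elementary steps.

2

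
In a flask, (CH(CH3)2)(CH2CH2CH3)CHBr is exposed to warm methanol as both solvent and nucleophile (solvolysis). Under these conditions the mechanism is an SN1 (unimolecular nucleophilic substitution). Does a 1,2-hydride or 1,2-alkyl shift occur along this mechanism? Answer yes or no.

yes

The first-formed carbocation is secondary.
The adjacent isopropyl carbon already bears 2 other carbon substituents and has a hydrogen to migrate; after a 1,2-hydride shift from that carbon the positive charge sits on a tertiary centre.
Tertiary is more stable than secondary, so the shift occurs.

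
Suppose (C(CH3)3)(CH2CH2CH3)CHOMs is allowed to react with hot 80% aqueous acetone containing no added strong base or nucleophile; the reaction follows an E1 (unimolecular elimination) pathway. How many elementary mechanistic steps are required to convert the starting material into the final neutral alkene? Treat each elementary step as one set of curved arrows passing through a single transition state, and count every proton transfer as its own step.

Step 1: Ionisation: the C–O σ-bond cleaves heterolytically; both bonding electrons depart with MsO⁻, leaving a secondary carbocation at the α-carbon.
Step 2: Carbocation rearrangement: a 1,2-methyl shift from the adjacent tert-butyl carbon converts the initially-formed secondary cation into the more stable tertiary cation.
Step 3: Loss of a β-proton to a water molecule of the solvent: the C–H bonding pair collapses toward the cationic carbon to form the C=C π bond, yielding the alkene.
Total: 3 elementary steps.

3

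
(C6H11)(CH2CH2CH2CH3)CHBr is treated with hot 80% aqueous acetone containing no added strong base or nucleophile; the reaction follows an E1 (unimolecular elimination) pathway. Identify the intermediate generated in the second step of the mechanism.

Step 1: The C–Br bond breaks with both electrons going to the bromide; Br⁻ leaves and a secondary carbocation remains.
Step 2: A hydride (H with its bonding pair) migrates from the adjacent cyclohexyl carbon to the cationic centre — a 1,2-hydride shift — upgrading the secondary cation to a tertiary one.
After step 2 the species present is a tertiary carbocation.

tertiary carbocation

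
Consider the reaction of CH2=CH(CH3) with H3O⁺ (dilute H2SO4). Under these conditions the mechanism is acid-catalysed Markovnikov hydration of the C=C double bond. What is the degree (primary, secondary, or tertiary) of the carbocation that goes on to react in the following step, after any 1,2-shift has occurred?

Step 1: Protonation of the alkene by H3O⁺: the π bond acts as the nucleophile and picks up H⁺, giving the more stable (Markovnikov) secondary carbocation. H2O is released.
No single 1,2-shift to an adjacent carbon would give a more-substituted cation, so no rearrangement occurs.

secondary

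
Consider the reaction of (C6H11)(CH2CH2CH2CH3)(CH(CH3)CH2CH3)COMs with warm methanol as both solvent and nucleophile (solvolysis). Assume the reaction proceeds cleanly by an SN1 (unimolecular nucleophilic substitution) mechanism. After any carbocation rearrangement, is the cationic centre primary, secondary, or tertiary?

Step 1: Ionisation: the C–O σ-bond cleaves heterolytically; both bonding electrons depart with MsO⁻, leaving a tertiary carbocation at the α-carbon.
No single 1,2-shift to an adjacent carbon would give a more-substituted cation, so no rearrangement occurs.

tertiary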